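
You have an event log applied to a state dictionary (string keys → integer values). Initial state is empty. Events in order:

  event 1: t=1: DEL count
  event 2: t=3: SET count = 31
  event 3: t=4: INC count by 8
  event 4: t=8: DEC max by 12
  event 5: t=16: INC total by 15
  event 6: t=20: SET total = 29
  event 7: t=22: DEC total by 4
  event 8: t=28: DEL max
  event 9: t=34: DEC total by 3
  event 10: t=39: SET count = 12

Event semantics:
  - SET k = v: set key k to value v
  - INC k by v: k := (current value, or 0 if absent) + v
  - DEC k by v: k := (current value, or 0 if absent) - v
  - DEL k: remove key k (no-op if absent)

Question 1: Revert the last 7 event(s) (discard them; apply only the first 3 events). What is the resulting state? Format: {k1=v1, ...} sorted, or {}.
Answer: {count=39}

Derivation:
Keep first 3 events (discard last 7):
  after event 1 (t=1: DEL count): {}
  after event 2 (t=3: SET count = 31): {count=31}
  after event 3 (t=4: INC count by 8): {count=39}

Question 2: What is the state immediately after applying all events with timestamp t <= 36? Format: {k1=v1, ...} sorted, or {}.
Answer: {count=39, total=22}

Derivation:
Apply events with t <= 36 (9 events):
  after event 1 (t=1: DEL count): {}
  after event 2 (t=3: SET count = 31): {count=31}
  after event 3 (t=4: INC count by 8): {count=39}
  after event 4 (t=8: DEC max by 12): {count=39, max=-12}
  after event 5 (t=16: INC total by 15): {count=39, max=-12, total=15}
  after event 6 (t=20: SET total = 29): {count=39, max=-12, total=29}
  after event 7 (t=22: DEC total by 4): {count=39, max=-12, total=25}
  after event 8 (t=28: DEL max): {count=39, total=25}
  after event 9 (t=34: DEC total by 3): {count=39, total=22}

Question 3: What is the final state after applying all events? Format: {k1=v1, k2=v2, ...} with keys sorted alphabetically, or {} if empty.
Answer: {count=12, total=22}

Derivation:
  after event 1 (t=1: DEL count): {}
  after event 2 (t=3: SET count = 31): {count=31}
  after event 3 (t=4: INC count by 8): {count=39}
  after event 4 (t=8: DEC max by 12): {count=39, max=-12}
  after event 5 (t=16: INC total by 15): {count=39, max=-12, total=15}
  after event 6 (t=20: SET total = 29): {count=39, max=-12, total=29}
  after event 7 (t=22: DEC total by 4): {count=39, max=-12, total=25}
  after event 8 (t=28: DEL max): {count=39, total=25}
  after event 9 (t=34: DEC total by 3): {count=39, total=22}
  after event 10 (t=39: SET count = 12): {count=12, total=22}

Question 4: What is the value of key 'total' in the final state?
Track key 'total' through all 10 events:
  event 1 (t=1: DEL count): total unchanged
  event 2 (t=3: SET count = 31): total unchanged
  event 3 (t=4: INC count by 8): total unchanged
  event 4 (t=8: DEC max by 12): total unchanged
  event 5 (t=16: INC total by 15): total (absent) -> 15
  event 6 (t=20: SET total = 29): total 15 -> 29
  event 7 (t=22: DEC total by 4): total 29 -> 25
  event 8 (t=28: DEL max): total unchanged
  event 9 (t=34: DEC total by 3): total 25 -> 22
  event 10 (t=39: SET count = 12): total unchanged
Final: total = 22

Answer: 22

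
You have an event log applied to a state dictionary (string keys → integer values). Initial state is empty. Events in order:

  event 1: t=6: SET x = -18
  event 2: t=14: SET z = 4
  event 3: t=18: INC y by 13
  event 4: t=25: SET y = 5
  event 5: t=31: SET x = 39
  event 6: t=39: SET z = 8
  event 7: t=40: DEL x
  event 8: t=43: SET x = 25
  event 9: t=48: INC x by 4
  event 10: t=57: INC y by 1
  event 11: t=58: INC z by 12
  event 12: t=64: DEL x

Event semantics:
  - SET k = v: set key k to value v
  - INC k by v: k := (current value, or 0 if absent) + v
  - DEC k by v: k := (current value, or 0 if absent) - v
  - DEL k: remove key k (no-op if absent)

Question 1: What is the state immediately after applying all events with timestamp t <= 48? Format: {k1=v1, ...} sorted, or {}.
Answer: {x=29, y=5, z=8}

Derivation:
Apply events with t <= 48 (9 events):
  after event 1 (t=6: SET x = -18): {x=-18}
  after event 2 (t=14: SET z = 4): {x=-18, z=4}
  after event 3 (t=18: INC y by 13): {x=-18, y=13, z=4}
  after event 4 (t=25: SET y = 5): {x=-18, y=5, z=4}
  after event 5 (t=31: SET x = 39): {x=39, y=5, z=4}
  after event 6 (t=39: SET z = 8): {x=39, y=5, z=8}
  after event 7 (t=40: DEL x): {y=5, z=8}
  after event 8 (t=43: SET x = 25): {x=25, y=5, z=8}
  after event 9 (t=48: INC x by 4): {x=29, y=5, z=8}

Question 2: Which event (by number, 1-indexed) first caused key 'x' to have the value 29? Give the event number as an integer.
Looking for first event where x becomes 29:
  event 1: x = -18
  event 2: x = -18
  event 3: x = -18
  event 4: x = -18
  event 5: x = 39
  event 6: x = 39
  event 7: x = (absent)
  event 8: x = 25
  event 9: x 25 -> 29  <-- first match

Answer: 9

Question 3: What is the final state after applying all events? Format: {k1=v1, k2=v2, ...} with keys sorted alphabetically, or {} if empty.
  after event 1 (t=6: SET x = -18): {x=-18}
  after event 2 (t=14: SET z = 4): {x=-18, z=4}
  after event 3 (t=18: INC y by 13): {x=-18, y=13, z=4}
  after event 4 (t=25: SET y = 5): {x=-18, y=5, z=4}
  after event 5 (t=31: SET x = 39): {x=39, y=5, z=4}
  after event 6 (t=39: SET z = 8): {x=39, y=5, z=8}
  after event 7 (t=40: DEL x): {y=5, z=8}
  after event 8 (t=43: SET x = 25): {x=25, y=5, z=8}
  after event 9 (t=48: INC x by 4): {x=29, y=5, z=8}
  after event 10 (t=57: INC y by 1): {x=29, y=6, z=8}
  after event 11 (t=58: INC z by 12): {x=29, y=6, z=20}
  after event 12 (t=64: DEL x): {y=6, z=20}

Answer: {y=6, z=20}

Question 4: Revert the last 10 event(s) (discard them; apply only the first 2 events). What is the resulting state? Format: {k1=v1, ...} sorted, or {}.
Keep first 2 events (discard last 10):
  after event 1 (t=6: SET x = -18): {x=-18}
  after event 2 (t=14: SET z = 4): {x=-18, z=4}

Answer: {x=-18, z=4}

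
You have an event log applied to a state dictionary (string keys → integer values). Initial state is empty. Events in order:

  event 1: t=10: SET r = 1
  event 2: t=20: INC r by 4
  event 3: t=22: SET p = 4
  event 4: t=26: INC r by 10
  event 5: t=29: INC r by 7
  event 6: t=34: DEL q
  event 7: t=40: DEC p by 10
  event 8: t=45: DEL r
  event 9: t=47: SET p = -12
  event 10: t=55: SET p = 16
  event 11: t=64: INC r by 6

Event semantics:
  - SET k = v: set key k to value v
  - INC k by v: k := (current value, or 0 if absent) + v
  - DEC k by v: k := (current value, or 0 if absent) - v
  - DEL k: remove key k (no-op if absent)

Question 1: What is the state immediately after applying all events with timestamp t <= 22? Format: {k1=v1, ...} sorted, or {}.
Apply events with t <= 22 (3 events):
  after event 1 (t=10: SET r = 1): {r=1}
  after event 2 (t=20: INC r by 4): {r=5}
  after event 3 (t=22: SET p = 4): {p=4, r=5}

Answer: {p=4, r=5}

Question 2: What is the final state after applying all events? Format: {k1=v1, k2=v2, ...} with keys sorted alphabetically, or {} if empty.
Answer: {p=16, r=6}

Derivation:
  after event 1 (t=10: SET r = 1): {r=1}
  after event 2 (t=20: INC r by 4): {r=5}
  after event 3 (t=22: SET p = 4): {p=4, r=5}
  after event 4 (t=26: INC r by 10): {p=4, r=15}
  after event 5 (t=29: INC r by 7): {p=4, r=22}
  after event 6 (t=34: DEL q): {p=4, r=22}
  after event 7 (t=40: DEC p by 10): {p=-6, r=22}
  after event 8 (t=45: DEL r): {p=-6}
  after event 9 (t=47: SET p = -12): {p=-12}
  after event 10 (t=55: SET p = 16): {p=16}
  after event 11 (t=64: INC r by 6): {p=16, r=6}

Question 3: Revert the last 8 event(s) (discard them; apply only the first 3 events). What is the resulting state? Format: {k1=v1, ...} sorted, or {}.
Answer: {p=4, r=5}

Derivation:
Keep first 3 events (discard last 8):
  after event 1 (t=10: SET r = 1): {r=1}
  after event 2 (t=20: INC r by 4): {r=5}
  after event 3 (t=22: SET p = 4): {p=4, r=5}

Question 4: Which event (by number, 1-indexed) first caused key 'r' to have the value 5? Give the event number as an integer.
Looking for first event where r becomes 5:
  event 1: r = 1
  event 2: r 1 -> 5  <-- first match

Answer: 2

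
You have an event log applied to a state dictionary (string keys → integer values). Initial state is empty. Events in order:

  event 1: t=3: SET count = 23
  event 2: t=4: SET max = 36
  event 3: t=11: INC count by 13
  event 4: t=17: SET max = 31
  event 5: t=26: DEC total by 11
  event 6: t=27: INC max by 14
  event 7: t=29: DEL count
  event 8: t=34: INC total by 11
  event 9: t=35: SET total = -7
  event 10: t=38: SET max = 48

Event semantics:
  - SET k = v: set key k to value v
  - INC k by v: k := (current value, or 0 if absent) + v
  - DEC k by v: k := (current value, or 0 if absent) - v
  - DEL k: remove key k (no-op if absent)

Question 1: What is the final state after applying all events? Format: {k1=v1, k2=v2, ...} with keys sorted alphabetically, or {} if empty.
  after event 1 (t=3: SET count = 23): {count=23}
  after event 2 (t=4: SET max = 36): {count=23, max=36}
  after event 3 (t=11: INC count by 13): {count=36, max=36}
  after event 4 (t=17: SET max = 31): {count=36, max=31}
  after event 5 (t=26: DEC total by 11): {count=36, max=31, total=-11}
  after event 6 (t=27: INC max by 14): {count=36, max=45, total=-11}
  after event 7 (t=29: DEL count): {max=45, total=-11}
  after event 8 (t=34: INC total by 11): {max=45, total=0}
  after event 9 (t=35: SET total = -7): {max=45, total=-7}
  after event 10 (t=38: SET max = 48): {max=48, total=-7}

Answer: {max=48, total=-7}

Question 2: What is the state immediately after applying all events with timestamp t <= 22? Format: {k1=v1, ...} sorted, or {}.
Answer: {count=36, max=31}

Derivation:
Apply events with t <= 22 (4 events):
  after event 1 (t=3: SET count = 23): {count=23}
  after event 2 (t=4: SET max = 36): {count=23, max=36}
  after event 3 (t=11: INC count by 13): {count=36, max=36}
  after event 4 (t=17: SET max = 31): {count=36, max=31}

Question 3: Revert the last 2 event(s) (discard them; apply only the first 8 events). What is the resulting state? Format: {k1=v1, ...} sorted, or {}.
Keep first 8 events (discard last 2):
  after event 1 (t=3: SET count = 23): {count=23}
  after event 2 (t=4: SET max = 36): {count=23, max=36}
  after event 3 (t=11: INC count by 13): {count=36, max=36}
  after event 4 (t=17: SET max = 31): {count=36, max=31}
  after event 5 (t=26: DEC total by 11): {count=36, max=31, total=-11}
  after event 6 (t=27: INC max by 14): {count=36, max=45, total=-11}
  after event 7 (t=29: DEL count): {max=45, total=-11}
  after event 8 (t=34: INC total by 11): {max=45, total=0}

Answer: {max=45, total=0}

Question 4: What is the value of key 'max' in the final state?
Answer: 48

Derivation:
Track key 'max' through all 10 events:
  event 1 (t=3: SET count = 23): max unchanged
  event 2 (t=4: SET max = 36): max (absent) -> 36
  event 3 (t=11: INC count by 13): max unchanged
  event 4 (t=17: SET max = 31): max 36 -> 31
  event 5 (t=26: DEC total by 11): max unchanged
  event 6 (t=27: INC max by 14): max 31 -> 45
  event 7 (t=29: DEL count): max unchanged
  event 8 (t=34: INC total by 11): max unchanged
  event 9 (t=35: SET total = -7): max unchanged
  event 10 (t=38: SET max = 48): max 45 -> 48
Final: max = 48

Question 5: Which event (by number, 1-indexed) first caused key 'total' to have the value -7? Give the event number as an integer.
Answer: 9

Derivation:
Looking for first event where total becomes -7:
  event 5: total = -11
  event 6: total = -11
  event 7: total = -11
  event 8: total = 0
  event 9: total 0 -> -7  <-- first match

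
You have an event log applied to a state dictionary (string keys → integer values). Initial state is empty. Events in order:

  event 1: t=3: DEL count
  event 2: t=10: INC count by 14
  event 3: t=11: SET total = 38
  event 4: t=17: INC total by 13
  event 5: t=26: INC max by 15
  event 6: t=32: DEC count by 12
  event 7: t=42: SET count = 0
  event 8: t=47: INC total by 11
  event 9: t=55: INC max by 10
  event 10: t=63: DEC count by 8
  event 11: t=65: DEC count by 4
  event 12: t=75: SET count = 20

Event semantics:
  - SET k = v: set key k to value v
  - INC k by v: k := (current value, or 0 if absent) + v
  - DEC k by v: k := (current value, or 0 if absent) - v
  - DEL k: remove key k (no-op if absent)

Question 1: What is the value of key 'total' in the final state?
Track key 'total' through all 12 events:
  event 1 (t=3: DEL count): total unchanged
  event 2 (t=10: INC count by 14): total unchanged
  event 3 (t=11: SET total = 38): total (absent) -> 38
  event 4 (t=17: INC total by 13): total 38 -> 51
  event 5 (t=26: INC max by 15): total unchanged
  event 6 (t=32: DEC count by 12): total unchanged
  event 7 (t=42: SET count = 0): total unchanged
  event 8 (t=47: INC total by 11): total 51 -> 62
  event 9 (t=55: INC max by 10): total unchanged
  event 10 (t=63: DEC count by 8): total unchanged
  event 11 (t=65: DEC count by 4): total unchanged
  event 12 (t=75: SET count = 20): total unchanged
Final: total = 62

Answer: 62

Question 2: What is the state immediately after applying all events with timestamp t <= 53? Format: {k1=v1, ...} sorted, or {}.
Answer: {count=0, max=15, total=62}

Derivation:
Apply events with t <= 53 (8 events):
  after event 1 (t=3: DEL count): {}
  after event 2 (t=10: INC count by 14): {count=14}
  after event 3 (t=11: SET total = 38): {count=14, total=38}
  after event 4 (t=17: INC total by 13): {count=14, total=51}
  after event 5 (t=26: INC max by 15): {count=14, max=15, total=51}
  after event 6 (t=32: DEC count by 12): {count=2, max=15, total=51}
  after event 7 (t=42: SET count = 0): {count=0, max=15, total=51}
  after event 8 (t=47: INC total by 11): {count=0, max=15, total=62}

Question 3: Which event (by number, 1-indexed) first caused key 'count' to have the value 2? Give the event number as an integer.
Looking for first event where count becomes 2:
  event 2: count = 14
  event 3: count = 14
  event 4: count = 14
  event 5: count = 14
  event 6: count 14 -> 2  <-- first match

Answer: 6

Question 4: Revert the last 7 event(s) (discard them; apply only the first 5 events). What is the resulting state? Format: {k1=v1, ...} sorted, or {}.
Keep first 5 events (discard last 7):
  after event 1 (t=3: DEL count): {}
  after event 2 (t=10: INC count by 14): {count=14}
  after event 3 (t=11: SET total = 38): {count=14, total=38}
  after event 4 (t=17: INC total by 13): {count=14, total=51}
  after event 5 (t=26: INC max by 15): {count=14, max=15, total=51}

Answer: {count=14, max=15, total=51}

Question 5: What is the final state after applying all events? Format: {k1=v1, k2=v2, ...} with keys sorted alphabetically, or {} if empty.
Answer: {count=20, max=25, total=62}

Derivation:
  after event 1 (t=3: DEL count): {}
  after event 2 (t=10: INC count by 14): {count=14}
  after event 3 (t=11: SET total = 38): {count=14, total=38}
  after event 4 (t=17: INC total by 13): {count=14, total=51}
  after event 5 (t=26: INC max by 15): {count=14, max=15, total=51}
  after event 6 (t=32: DEC count by 12): {count=2, max=15, total=51}
  after event 7 (t=42: SET count = 0): {count=0, max=15, total=51}
  after event 8 (t=47: INC total by 11): {count=0, max=15, total=62}
  after event 9 (t=55: INC max by 10): {count=0, max=25, total=62}
  after event 10 (t=63: DEC count by 8): {count=-8, max=25, total=62}
  after event 11 (t=65: DEC count by 4): {count=-12, max=25, total=62}
  after event 12 (t=75: SET count = 20): {count=20, max=25, total=62}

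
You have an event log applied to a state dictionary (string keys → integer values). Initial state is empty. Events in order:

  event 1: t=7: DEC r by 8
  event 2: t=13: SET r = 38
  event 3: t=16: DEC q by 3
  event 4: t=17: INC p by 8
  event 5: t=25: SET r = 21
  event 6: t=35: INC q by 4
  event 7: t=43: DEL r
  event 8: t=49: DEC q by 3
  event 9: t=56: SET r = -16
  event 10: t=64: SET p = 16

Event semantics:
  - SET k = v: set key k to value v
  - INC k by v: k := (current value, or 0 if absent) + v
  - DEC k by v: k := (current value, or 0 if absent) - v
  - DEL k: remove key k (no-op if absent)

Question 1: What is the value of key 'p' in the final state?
Answer: 16

Derivation:
Track key 'p' through all 10 events:
  event 1 (t=7: DEC r by 8): p unchanged
  event 2 (t=13: SET r = 38): p unchanged
  event 3 (t=16: DEC q by 3): p unchanged
  event 4 (t=17: INC p by 8): p (absent) -> 8
  event 5 (t=25: SET r = 21): p unchanged
  event 6 (t=35: INC q by 4): p unchanged
  event 7 (t=43: DEL r): p unchanged
  event 8 (t=49: DEC q by 3): p unchanged
  event 9 (t=56: SET r = -16): p unchanged
  event 10 (t=64: SET p = 16): p 8 -> 16
Final: p = 16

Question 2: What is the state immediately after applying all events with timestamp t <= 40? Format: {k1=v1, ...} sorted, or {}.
Apply events with t <= 40 (6 events):
  after event 1 (t=7: DEC r by 8): {r=-8}
  after event 2 (t=13: SET r = 38): {r=38}
  after event 3 (t=16: DEC q by 3): {q=-3, r=38}
  after event 4 (t=17: INC p by 8): {p=8, q=-3, r=38}
  after event 5 (t=25: SET r = 21): {p=8, q=-3, r=21}
  after event 6 (t=35: INC q by 4): {p=8, q=1, r=21}

Answer: {p=8, q=1, r=21}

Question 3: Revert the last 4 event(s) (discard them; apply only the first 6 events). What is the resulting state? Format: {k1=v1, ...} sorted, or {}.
Answer: {p=8, q=1, r=21}

Derivation:
Keep first 6 events (discard last 4):
  after event 1 (t=7: DEC r by 8): {r=-8}
  after event 2 (t=13: SET r = 38): {r=38}
  after event 3 (t=16: DEC q by 3): {q=-3, r=38}
  after event 4 (t=17: INC p by 8): {p=8, q=-3, r=38}
  after event 5 (t=25: SET r = 21): {p=8, q=-3, r=21}
  after event 6 (t=35: INC q by 4): {p=8, q=1, r=21}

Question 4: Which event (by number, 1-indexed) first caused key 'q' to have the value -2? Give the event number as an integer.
Looking for first event where q becomes -2:
  event 3: q = -3
  event 4: q = -3
  event 5: q = -3
  event 6: q = 1
  event 7: q = 1
  event 8: q 1 -> -2  <-- first match

Answer: 8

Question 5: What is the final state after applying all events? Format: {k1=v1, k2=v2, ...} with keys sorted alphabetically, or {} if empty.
  after event 1 (t=7: DEC r by 8): {r=-8}
  after event 2 (t=13: SET r = 38): {r=38}
  after event 3 (t=16: DEC q by 3): {q=-3, r=38}
  after event 4 (t=17: INC p by 8): {p=8, q=-3, r=38}
  after event 5 (t=25: SET r = 21): {p=8, q=-3, r=21}
  after event 6 (t=35: INC q by 4): {p=8, q=1, r=21}
  after event 7 (t=43: DEL r): {p=8, q=1}
  after event 8 (t=49: DEC q by 3): {p=8, q=-2}
  after event 9 (t=56: SET r = -16): {p=8, q=-2, r=-16}
  after event 10 (t=64: SET p = 16): {p=16, q=-2, r=-16}

Answer: {p=16, q=-2, r=-16}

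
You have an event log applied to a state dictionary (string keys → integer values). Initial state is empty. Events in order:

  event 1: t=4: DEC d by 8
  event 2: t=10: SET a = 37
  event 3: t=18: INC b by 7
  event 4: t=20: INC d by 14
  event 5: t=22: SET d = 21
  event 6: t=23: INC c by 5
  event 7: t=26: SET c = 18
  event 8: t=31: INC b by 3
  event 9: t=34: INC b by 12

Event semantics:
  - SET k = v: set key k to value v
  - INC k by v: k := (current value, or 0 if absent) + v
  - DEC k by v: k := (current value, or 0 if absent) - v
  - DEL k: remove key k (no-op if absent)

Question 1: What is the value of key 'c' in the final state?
Track key 'c' through all 9 events:
  event 1 (t=4: DEC d by 8): c unchanged
  event 2 (t=10: SET a = 37): c unchanged
  event 3 (t=18: INC b by 7): c unchanged
  event 4 (t=20: INC d by 14): c unchanged
  event 5 (t=22: SET d = 21): c unchanged
  event 6 (t=23: INC c by 5): c (absent) -> 5
  event 7 (t=26: SET c = 18): c 5 -> 18
  event 8 (t=31: INC b by 3): c unchanged
  event 9 (t=34: INC b by 12): c unchanged
Final: c = 18

Answer: 18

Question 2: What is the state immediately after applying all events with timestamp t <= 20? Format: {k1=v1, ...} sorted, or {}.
Apply events with t <= 20 (4 events):
  after event 1 (t=4: DEC d by 8): {d=-8}
  after event 2 (t=10: SET a = 37): {a=37, d=-8}
  after event 3 (t=18: INC b by 7): {a=37, b=7, d=-8}
  after event 4 (t=20: INC d by 14): {a=37, b=7, d=6}

Answer: {a=37, b=7, d=6}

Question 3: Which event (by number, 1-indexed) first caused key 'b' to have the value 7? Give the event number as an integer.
Answer: 3

Derivation:
Looking for first event where b becomes 7:
  event 3: b (absent) -> 7  <-- first match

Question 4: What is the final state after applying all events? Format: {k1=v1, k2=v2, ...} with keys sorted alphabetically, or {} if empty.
  after event 1 (t=4: DEC d by 8): {d=-8}
  after event 2 (t=10: SET a = 37): {a=37, d=-8}
  after event 3 (t=18: INC b by 7): {a=37, b=7, d=-8}
  after event 4 (t=20: INC d by 14): {a=37, b=7, d=6}
  after event 5 (t=22: SET d = 21): {a=37, b=7, d=21}
  after event 6 (t=23: INC c by 5): {a=37, b=7, c=5, d=21}
  after event 7 (t=26: SET c = 18): {a=37, b=7, c=18, d=21}
  after event 8 (t=31: INC b by 3): {a=37, b=10, c=18, d=21}
  after event 9 (t=34: INC b by 12): {a=37, b=22, c=18, d=21}

Answer: {a=37, b=22, c=18, d=21}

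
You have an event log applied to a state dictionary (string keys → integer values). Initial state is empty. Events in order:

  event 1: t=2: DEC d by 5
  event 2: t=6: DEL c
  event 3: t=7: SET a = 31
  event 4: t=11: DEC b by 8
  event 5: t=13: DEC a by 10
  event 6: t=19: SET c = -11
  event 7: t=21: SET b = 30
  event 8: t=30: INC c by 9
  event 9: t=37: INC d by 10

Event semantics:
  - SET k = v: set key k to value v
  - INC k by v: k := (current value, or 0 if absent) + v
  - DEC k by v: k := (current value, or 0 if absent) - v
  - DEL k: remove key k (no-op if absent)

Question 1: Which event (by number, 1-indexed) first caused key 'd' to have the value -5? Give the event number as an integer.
Answer: 1

Derivation:
Looking for first event where d becomes -5:
  event 1: d (absent) -> -5  <-- first match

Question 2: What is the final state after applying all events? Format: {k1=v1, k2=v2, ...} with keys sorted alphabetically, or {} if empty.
  after event 1 (t=2: DEC d by 5): {d=-5}
  after event 2 (t=6: DEL c): {d=-5}
  after event 3 (t=7: SET a = 31): {a=31, d=-5}
  after event 4 (t=11: DEC b by 8): {a=31, b=-8, d=-5}
  after event 5 (t=13: DEC a by 10): {a=21, b=-8, d=-5}
  after event 6 (t=19: SET c = -11): {a=21, b=-8, c=-11, d=-5}
  after event 7 (t=21: SET b = 30): {a=21, b=30, c=-11, d=-5}
  after event 8 (t=30: INC c by 9): {a=21, b=30, c=-2, d=-5}
  after event 9 (t=37: INC d by 10): {a=21, b=30, c=-2, d=5}

Answer: {a=21, b=30, c=-2, d=5}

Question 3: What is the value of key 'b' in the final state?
Track key 'b' through all 9 events:
  event 1 (t=2: DEC d by 5): b unchanged
  event 2 (t=6: DEL c): b unchanged
  event 3 (t=7: SET a = 31): b unchanged
  event 4 (t=11: DEC b by 8): b (absent) -> -8
  event 5 (t=13: DEC a by 10): b unchanged
  event 6 (t=19: SET c = -11): b unchanged
  event 7 (t=21: SET b = 30): b -8 -> 30
  event 8 (t=30: INC c by 9): b unchanged
  event 9 (t=37: INC d by 10): b unchanged
Final: b = 30

Answer: 30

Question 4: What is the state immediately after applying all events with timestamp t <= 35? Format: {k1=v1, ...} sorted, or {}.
Answer: {a=21, b=30, c=-2, d=-5}

Derivation:
Apply events with t <= 35 (8 events):
  after event 1 (t=2: DEC d by 5): {d=-5}
  after event 2 (t=6: DEL c): {d=-5}
  after event 3 (t=7: SET a = 31): {a=31, d=-5}
  after event 4 (t=11: DEC b by 8): {a=31, b=-8, d=-5}
  after event 5 (t=13: DEC a by 10): {a=21, b=-8, d=-5}
  after event 6 (t=19: SET c = -11): {a=21, b=-8, c=-11, d=-5}
  after event 7 (t=21: SET b = 30): {a=21, b=30, c=-11, d=-5}
  after event 8 (t=30: INC c by 9): {a=21, b=30, c=-2, d=-5}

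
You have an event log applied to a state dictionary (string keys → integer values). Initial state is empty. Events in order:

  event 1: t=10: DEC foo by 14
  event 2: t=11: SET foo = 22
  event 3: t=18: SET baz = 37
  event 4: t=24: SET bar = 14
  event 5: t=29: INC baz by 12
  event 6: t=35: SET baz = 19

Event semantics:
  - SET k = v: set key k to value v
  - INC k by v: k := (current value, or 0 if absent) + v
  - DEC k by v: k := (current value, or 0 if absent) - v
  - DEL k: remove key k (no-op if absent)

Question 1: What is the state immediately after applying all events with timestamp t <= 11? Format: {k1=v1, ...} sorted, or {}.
Answer: {foo=22}

Derivation:
Apply events with t <= 11 (2 events):
  after event 1 (t=10: DEC foo by 14): {foo=-14}
  after event 2 (t=11: SET foo = 22): {foo=22}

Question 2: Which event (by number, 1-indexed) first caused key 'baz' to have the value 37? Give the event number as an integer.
Answer: 3

Derivation:
Looking for first event where baz becomes 37:
  event 3: baz (absent) -> 37  <-- first match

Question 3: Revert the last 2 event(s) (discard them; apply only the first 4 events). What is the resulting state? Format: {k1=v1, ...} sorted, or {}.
Keep first 4 events (discard last 2):
  after event 1 (t=10: DEC foo by 14): {foo=-14}
  after event 2 (t=11: SET foo = 22): {foo=22}
  after event 3 (t=18: SET baz = 37): {baz=37, foo=22}
  after event 4 (t=24: SET bar = 14): {bar=14, baz=37, foo=22}

Answer: {bar=14, baz=37, foo=22}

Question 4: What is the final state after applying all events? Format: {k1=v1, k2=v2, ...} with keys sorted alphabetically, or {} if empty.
  after event 1 (t=10: DEC foo by 14): {foo=-14}
  after event 2 (t=11: SET foo = 22): {foo=22}
  after event 3 (t=18: SET baz = 37): {baz=37, foo=22}
  after event 4 (t=24: SET bar = 14): {bar=14, baz=37, foo=22}
  after event 5 (t=29: INC baz by 12): {bar=14, baz=49, foo=22}
  after event 6 (t=35: SET baz = 19): {bar=14, baz=19, foo=22}

Answer: {bar=14, baz=19, foo=22}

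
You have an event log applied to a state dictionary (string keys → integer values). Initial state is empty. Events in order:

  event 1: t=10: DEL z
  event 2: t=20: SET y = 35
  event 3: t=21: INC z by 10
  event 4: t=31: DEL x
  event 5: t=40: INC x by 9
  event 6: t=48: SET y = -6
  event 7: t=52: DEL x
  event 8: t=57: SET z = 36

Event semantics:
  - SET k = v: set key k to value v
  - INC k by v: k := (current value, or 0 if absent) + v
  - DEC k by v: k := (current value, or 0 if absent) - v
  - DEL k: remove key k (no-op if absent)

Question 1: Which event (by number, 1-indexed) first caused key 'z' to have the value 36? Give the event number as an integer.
Answer: 8

Derivation:
Looking for first event where z becomes 36:
  event 3: z = 10
  event 4: z = 10
  event 5: z = 10
  event 6: z = 10
  event 7: z = 10
  event 8: z 10 -> 36  <-- first match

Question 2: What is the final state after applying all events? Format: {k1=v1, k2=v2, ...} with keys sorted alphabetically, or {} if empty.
Answer: {y=-6, z=36}

Derivation:
  after event 1 (t=10: DEL z): {}
  after event 2 (t=20: SET y = 35): {y=35}
  after event 3 (t=21: INC z by 10): {y=35, z=10}
  after event 4 (t=31: DEL x): {y=35, z=10}
  after event 5 (t=40: INC x by 9): {x=9, y=35, z=10}
  after event 6 (t=48: SET y = -6): {x=9, y=-6, z=10}
  after event 7 (t=52: DEL x): {y=-6, z=10}
  after event 8 (t=57: SET z = 36): {y=-6, z=36}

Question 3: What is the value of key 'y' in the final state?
Track key 'y' through all 8 events:
  event 1 (t=10: DEL z): y unchanged
  event 2 (t=20: SET y = 35): y (absent) -> 35
  event 3 (t=21: INC z by 10): y unchanged
  event 4 (t=31: DEL x): y unchanged
  event 5 (t=40: INC x by 9): y unchanged
  event 6 (t=48: SET y = -6): y 35 -> -6
  event 7 (t=52: DEL x): y unchanged
  event 8 (t=57: SET z = 36): y unchanged
Final: y = -6

Answer: -6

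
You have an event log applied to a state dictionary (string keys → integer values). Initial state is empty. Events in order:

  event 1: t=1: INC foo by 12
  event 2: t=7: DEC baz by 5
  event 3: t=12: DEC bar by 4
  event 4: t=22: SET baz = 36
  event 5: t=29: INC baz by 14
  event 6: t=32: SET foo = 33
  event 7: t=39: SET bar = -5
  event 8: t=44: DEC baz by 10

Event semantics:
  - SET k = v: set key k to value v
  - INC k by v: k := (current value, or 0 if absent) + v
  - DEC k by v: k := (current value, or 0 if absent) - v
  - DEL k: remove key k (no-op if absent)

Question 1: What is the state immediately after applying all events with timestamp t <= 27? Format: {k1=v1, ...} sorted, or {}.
Apply events with t <= 27 (4 events):
  after event 1 (t=1: INC foo by 12): {foo=12}
  after event 2 (t=7: DEC baz by 5): {baz=-5, foo=12}
  after event 3 (t=12: DEC bar by 4): {bar=-4, baz=-5, foo=12}
  after event 4 (t=22: SET baz = 36): {bar=-4, baz=36, foo=12}

Answer: {bar=-4, baz=36, foo=12}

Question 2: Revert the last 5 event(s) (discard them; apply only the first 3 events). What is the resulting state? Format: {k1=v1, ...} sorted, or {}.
Answer: {bar=-4, baz=-5, foo=12}

Derivation:
Keep first 3 events (discard last 5):
  after event 1 (t=1: INC foo by 12): {foo=12}
  after event 2 (t=7: DEC baz by 5): {baz=-5, foo=12}
  after event 3 (t=12: DEC bar by 4): {bar=-4, baz=-5, foo=12}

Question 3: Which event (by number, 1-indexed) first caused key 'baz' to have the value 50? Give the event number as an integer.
Looking for first event where baz becomes 50:
  event 2: baz = -5
  event 3: baz = -5
  event 4: baz = 36
  event 5: baz 36 -> 50  <-- first match

Answer: 5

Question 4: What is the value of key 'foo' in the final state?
Track key 'foo' through all 8 events:
  event 1 (t=1: INC foo by 12): foo (absent) -> 12
  event 2 (t=7: DEC baz by 5): foo unchanged
  event 3 (t=12: DEC bar by 4): foo unchanged
  event 4 (t=22: SET baz = 36): foo unchanged
  event 5 (t=29: INC baz by 14): foo unchanged
  event 6 (t=32: SET foo = 33): foo 12 -> 33
  event 7 (t=39: SET bar = -5): foo unchanged
  event 8 (t=44: DEC baz by 10): foo unchanged
Final: foo = 33

Answer: 33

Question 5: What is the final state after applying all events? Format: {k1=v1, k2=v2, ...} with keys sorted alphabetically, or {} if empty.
Answer: {bar=-5, baz=40, foo=33}

Derivation:
  after event 1 (t=1: INC foo by 12): {foo=12}
  after event 2 (t=7: DEC baz by 5): {baz=-5, foo=12}
  after event 3 (t=12: DEC bar by 4): {bar=-4, baz=-5, foo=12}
  after event 4 (t=22: SET baz = 36): {bar=-4, baz=36, foo=12}
  after event 5 (t=29: INC baz by 14): {bar=-4, baz=50, foo=12}
  after event 6 (t=32: SET foo = 33): {bar=-4, baz=50, foo=33}
  after event 7 (t=39: SET bar = -5): {bar=-5, baz=50, foo=33}
  after event 8 (t=44: DEC baz by 10): {bar=-5, baz=40, foo=33}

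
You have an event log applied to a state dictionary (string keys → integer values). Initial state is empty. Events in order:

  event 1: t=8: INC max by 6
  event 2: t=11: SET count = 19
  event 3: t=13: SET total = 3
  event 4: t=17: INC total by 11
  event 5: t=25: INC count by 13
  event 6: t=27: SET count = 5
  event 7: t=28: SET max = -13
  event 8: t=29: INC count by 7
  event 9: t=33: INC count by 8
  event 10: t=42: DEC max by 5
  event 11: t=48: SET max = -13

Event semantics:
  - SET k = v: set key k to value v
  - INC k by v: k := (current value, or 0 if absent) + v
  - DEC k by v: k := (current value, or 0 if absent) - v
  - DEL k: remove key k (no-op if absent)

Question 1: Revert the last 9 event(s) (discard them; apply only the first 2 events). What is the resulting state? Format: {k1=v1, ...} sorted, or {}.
Keep first 2 events (discard last 9):
  after event 1 (t=8: INC max by 6): {max=6}
  after event 2 (t=11: SET count = 19): {count=19, max=6}

Answer: {count=19, max=6}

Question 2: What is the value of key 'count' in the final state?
Answer: 20

Derivation:
Track key 'count' through all 11 events:
  event 1 (t=8: INC max by 6): count unchanged
  event 2 (t=11: SET count = 19): count (absent) -> 19
  event 3 (t=13: SET total = 3): count unchanged
  event 4 (t=17: INC total by 11): count unchanged
  event 5 (t=25: INC count by 13): count 19 -> 32
  event 6 (t=27: SET count = 5): count 32 -> 5
  event 7 (t=28: SET max = -13): count unchanged
  event 8 (t=29: INC count by 7): count 5 -> 12
  event 9 (t=33: INC count by 8): count 12 -> 20
  event 10 (t=42: DEC max by 5): count unchanged
  event 11 (t=48: SET max = -13): count unchanged
Final: count = 20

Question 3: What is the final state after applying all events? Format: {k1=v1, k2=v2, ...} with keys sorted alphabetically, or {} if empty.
  after event 1 (t=8: INC max by 6): {max=6}
  after event 2 (t=11: SET count = 19): {count=19, max=6}
  after event 3 (t=13: SET total = 3): {count=19, max=6, total=3}
  after event 4 (t=17: INC total by 11): {count=19, max=6, total=14}
  after event 5 (t=25: INC count by 13): {count=32, max=6, total=14}
  after event 6 (t=27: SET count = 5): {count=5, max=6, total=14}
  after event 7 (t=28: SET max = -13): {count=5, max=-13, total=14}
  after event 8 (t=29: INC count by 7): {count=12, max=-13, total=14}
  after event 9 (t=33: INC count by 8): {count=20, max=-13, total=14}
  after event 10 (t=42: DEC max by 5): {count=20, max=-18, total=14}
  after event 11 (t=48: SET max = -13): {count=20, max=-13, total=14}

Answer: {count=20, max=-13, total=14}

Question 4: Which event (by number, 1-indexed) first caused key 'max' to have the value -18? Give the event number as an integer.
Looking for first event where max becomes -18:
  event 1: max = 6
  event 2: max = 6
  event 3: max = 6
  event 4: max = 6
  event 5: max = 6
  event 6: max = 6
  event 7: max = -13
  event 8: max = -13
  event 9: max = -13
  event 10: max -13 -> -18  <-- first match

Answer: 10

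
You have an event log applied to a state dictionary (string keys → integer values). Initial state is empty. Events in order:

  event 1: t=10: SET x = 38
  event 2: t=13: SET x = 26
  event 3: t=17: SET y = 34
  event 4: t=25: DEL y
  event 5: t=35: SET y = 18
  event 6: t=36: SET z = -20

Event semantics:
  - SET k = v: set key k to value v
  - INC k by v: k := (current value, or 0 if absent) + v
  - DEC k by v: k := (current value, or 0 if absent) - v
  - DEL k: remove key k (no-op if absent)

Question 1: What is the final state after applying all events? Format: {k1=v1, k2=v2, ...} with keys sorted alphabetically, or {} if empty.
  after event 1 (t=10: SET x = 38): {x=38}
  after event 2 (t=13: SET x = 26): {x=26}
  after event 3 (t=17: SET y = 34): {x=26, y=34}
  after event 4 (t=25: DEL y): {x=26}
  after event 5 (t=35: SET y = 18): {x=26, y=18}
  after event 6 (t=36: SET z = -20): {x=26, y=18, z=-20}

Answer: {x=26, y=18, z=-20}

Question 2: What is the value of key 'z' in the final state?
Track key 'z' through all 6 events:
  event 1 (t=10: SET x = 38): z unchanged
  event 2 (t=13: SET x = 26): z unchanged
  event 3 (t=17: SET y = 34): z unchanged
  event 4 (t=25: DEL y): z unchanged
  event 5 (t=35: SET y = 18): z unchanged
  event 6 (t=36: SET z = -20): z (absent) -> -20
Final: z = -20

Answer: -20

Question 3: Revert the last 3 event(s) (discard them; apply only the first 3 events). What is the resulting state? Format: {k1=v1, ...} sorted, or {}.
Keep first 3 events (discard last 3):
  after event 1 (t=10: SET x = 38): {x=38}
  after event 2 (t=13: SET x = 26): {x=26}
  after event 3 (t=17: SET y = 34): {x=26, y=34}

Answer: {x=26, y=34}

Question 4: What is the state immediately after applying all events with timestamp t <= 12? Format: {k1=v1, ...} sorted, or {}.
Apply events with t <= 12 (1 events):
  after event 1 (t=10: SET x = 38): {x=38}

Answer: {x=38}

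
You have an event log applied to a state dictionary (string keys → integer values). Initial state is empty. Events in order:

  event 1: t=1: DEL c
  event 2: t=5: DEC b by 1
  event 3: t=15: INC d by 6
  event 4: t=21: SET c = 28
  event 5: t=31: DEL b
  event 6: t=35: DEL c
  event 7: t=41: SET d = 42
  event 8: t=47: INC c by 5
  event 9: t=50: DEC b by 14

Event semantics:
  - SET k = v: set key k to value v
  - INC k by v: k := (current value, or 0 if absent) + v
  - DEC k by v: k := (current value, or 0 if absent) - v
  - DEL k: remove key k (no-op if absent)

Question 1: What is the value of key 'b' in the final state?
Answer: -14

Derivation:
Track key 'b' through all 9 events:
  event 1 (t=1: DEL c): b unchanged
  event 2 (t=5: DEC b by 1): b (absent) -> -1
  event 3 (t=15: INC d by 6): b unchanged
  event 4 (t=21: SET c = 28): b unchanged
  event 5 (t=31: DEL b): b -1 -> (absent)
  event 6 (t=35: DEL c): b unchanged
  event 7 (t=41: SET d = 42): b unchanged
  event 8 (t=47: INC c by 5): b unchanged
  event 9 (t=50: DEC b by 14): b (absent) -> -14
Final: b = -14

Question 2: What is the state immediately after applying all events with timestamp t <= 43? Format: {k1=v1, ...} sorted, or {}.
Answer: {d=42}

Derivation:
Apply events with t <= 43 (7 events):
  after event 1 (t=1: DEL c): {}
  after event 2 (t=5: DEC b by 1): {b=-1}
  after event 3 (t=15: INC d by 6): {b=-1, d=6}
  after event 4 (t=21: SET c = 28): {b=-1, c=28, d=6}
  after event 5 (t=31: DEL b): {c=28, d=6}
  after event 6 (t=35: DEL c): {d=6}
  after event 7 (t=41: SET d = 42): {d=42}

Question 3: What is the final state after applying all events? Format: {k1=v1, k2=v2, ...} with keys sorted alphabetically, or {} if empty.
  after event 1 (t=1: DEL c): {}
  after event 2 (t=5: DEC b by 1): {b=-1}
  after event 3 (t=15: INC d by 6): {b=-1, d=6}
  after event 4 (t=21: SET c = 28): {b=-1, c=28, d=6}
  after event 5 (t=31: DEL b): {c=28, d=6}
  after event 6 (t=35: DEL c): {d=6}
  after event 7 (t=41: SET d = 42): {d=42}
  after event 8 (t=47: INC c by 5): {c=5, d=42}
  after event 9 (t=50: DEC b by 14): {b=-14, c=5, d=42}

Answer: {b=-14, c=5, d=42}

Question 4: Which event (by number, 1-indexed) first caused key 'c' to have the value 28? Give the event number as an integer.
Answer: 4

Derivation:
Looking for first event where c becomes 28:
  event 4: c (absent) -> 28  <-- first match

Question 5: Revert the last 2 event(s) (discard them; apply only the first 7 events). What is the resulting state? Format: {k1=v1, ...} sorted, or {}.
Keep first 7 events (discard last 2):
  after event 1 (t=1: DEL c): {}
  after event 2 (t=5: DEC b by 1): {b=-1}
  after event 3 (t=15: INC d by 6): {b=-1, d=6}
  after event 4 (t=21: SET c = 28): {b=-1, c=28, d=6}
  after event 5 (t=31: DEL b): {c=28, d=6}
  after event 6 (t=35: DEL c): {d=6}
  after event 7 (t=41: SET d = 42): {d=42}

Answer: {d=42}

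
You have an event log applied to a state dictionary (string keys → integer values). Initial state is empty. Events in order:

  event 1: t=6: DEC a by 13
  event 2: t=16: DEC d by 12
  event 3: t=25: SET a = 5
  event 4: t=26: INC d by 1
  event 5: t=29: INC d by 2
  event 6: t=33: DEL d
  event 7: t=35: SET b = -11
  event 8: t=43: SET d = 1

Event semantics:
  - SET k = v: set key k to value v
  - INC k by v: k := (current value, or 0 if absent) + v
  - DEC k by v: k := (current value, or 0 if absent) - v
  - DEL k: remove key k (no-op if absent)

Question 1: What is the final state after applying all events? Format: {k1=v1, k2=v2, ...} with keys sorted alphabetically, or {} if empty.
  after event 1 (t=6: DEC a by 13): {a=-13}
  after event 2 (t=16: DEC d by 12): {a=-13, d=-12}
  after event 3 (t=25: SET a = 5): {a=5, d=-12}
  after event 4 (t=26: INC d by 1): {a=5, d=-11}
  after event 5 (t=29: INC d by 2): {a=5, d=-9}
  after event 6 (t=33: DEL d): {a=5}
  after event 7 (t=35: SET b = -11): {a=5, b=-11}
  after event 8 (t=43: SET d = 1): {a=5, b=-11, d=1}

Answer: {a=5, b=-11, d=1}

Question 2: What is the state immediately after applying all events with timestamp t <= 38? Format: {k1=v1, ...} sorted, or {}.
Apply events with t <= 38 (7 events):
  after event 1 (t=6: DEC a by 13): {a=-13}
  after event 2 (t=16: DEC d by 12): {a=-13, d=-12}
  after event 3 (t=25: SET a = 5): {a=5, d=-12}
  after event 4 (t=26: INC d by 1): {a=5, d=-11}
  after event 5 (t=29: INC d by 2): {a=5, d=-9}
  after event 6 (t=33: DEL d): {a=5}
  after event 7 (t=35: SET b = -11): {a=5, b=-11}

Answer: {a=5, b=-11}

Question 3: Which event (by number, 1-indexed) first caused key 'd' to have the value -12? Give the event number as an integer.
Answer: 2

Derivation:
Looking for first event where d becomes -12:
  event 2: d (absent) -> -12  <-- first match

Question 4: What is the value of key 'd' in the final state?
Answer: 1

Derivation:
Track key 'd' through all 8 events:
  event 1 (t=6: DEC a by 13): d unchanged
  event 2 (t=16: DEC d by 12): d (absent) -> -12
  event 3 (t=25: SET a = 5): d unchanged
  event 4 (t=26: INC d by 1): d -12 -> -11
  event 5 (t=29: INC d by 2): d -11 -> -9
  event 6 (t=33: DEL d): d -9 -> (absent)
  event 7 (t=35: SET b = -11): d unchanged
  event 8 (t=43: SET d = 1): d (absent) -> 1
Final: d = 1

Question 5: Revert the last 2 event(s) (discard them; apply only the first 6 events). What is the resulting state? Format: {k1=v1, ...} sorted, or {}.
Keep first 6 events (discard last 2):
  after event 1 (t=6: DEC a by 13): {a=-13}
  after event 2 (t=16: DEC d by 12): {a=-13, d=-12}
  after event 3 (t=25: SET a = 5): {a=5, d=-12}
  after event 4 (t=26: INC d by 1): {a=5, d=-11}
  after event 5 (t=29: INC d by 2): {a=5, d=-9}
  after event 6 (t=33: DEL d): {a=5}

Answer: {a=5}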